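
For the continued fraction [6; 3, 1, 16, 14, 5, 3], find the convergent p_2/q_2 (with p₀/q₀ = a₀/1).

Using pₖ = aₖpₖ₋₁ + pₖ₋₂, qₖ = aₖqₖ₋₁ + qₖ₋₂ (with p₋₁=1, p₋₂=0, q₋₁=0, q₋₂=1):
  k=0: a=6, p=6, q=1
  k=1: a=3, p=19, q=3
  k=2: a=1, p=25, q=4

25/4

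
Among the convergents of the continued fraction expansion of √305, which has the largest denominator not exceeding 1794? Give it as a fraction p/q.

16853/965

√305 = [17; 2, 6, 2, 34, …] (period length 4).
Convergents:
  p_0/q_0 = 17/1
  p_1/q_1 = 35/2
  p_2/q_2 = 227/13
  p_3/q_3 = 489/28
  p_4/q_4 = 16853/965
  p_5/q_5 = 34195/1958
q_4 = 965 ≤ 1794 < 1958 = q_5, so the answer is 16853/965.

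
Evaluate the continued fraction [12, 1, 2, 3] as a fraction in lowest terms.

127/10

Fold from the inside: start with 3/1.
  2 + 1/3 = 7/3
  1 + 3/7 = 10/7
  12 + 7/10 = 127/10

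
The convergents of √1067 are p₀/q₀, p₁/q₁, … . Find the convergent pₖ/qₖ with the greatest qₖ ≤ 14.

98/3

√1067 = [32; 1, 1, 1, 64, …] (period length 4).
Convergents:
  p_0/q_0 = 32/1
  p_1/q_1 = 33/1
  p_2/q_2 = 65/2
  p_3/q_3 = 98/3
  p_4/q_4 = 6337/194
q_3 = 3 ≤ 14 < 194 = q_4, so the answer is 98/3.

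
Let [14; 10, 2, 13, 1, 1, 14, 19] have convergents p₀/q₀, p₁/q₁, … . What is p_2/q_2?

296/21

Using pₖ = aₖpₖ₋₁ + pₖ₋₂, qₖ = aₖqₖ₋₁ + qₖ₋₂ (with p₋₁=1, p₋₂=0, q₋₁=0, q₋₂=1):
  k=0: a=14, p=14, q=1
  k=1: a=10, p=141, q=10
  k=2: a=2, p=296, q=21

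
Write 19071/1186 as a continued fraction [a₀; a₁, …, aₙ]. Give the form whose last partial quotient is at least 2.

19071 = 16*1186 + 95
1186 = 12*95 + 46
95 = 2*46 + 3
46 = 15*3 + 1
3 = 3*1 + 0  (stop)
So 19071/1186 = [16; 12, 2, 15, 3].

[16; 12, 2, 15, 3]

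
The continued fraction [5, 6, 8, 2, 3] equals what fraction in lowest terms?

Fold from the inside: start with 3/1.
  2 + 1/3 = 7/3
  8 + 3/7 = 59/7
  6 + 7/59 = 361/59
  5 + 59/361 = 1864/361

1864/361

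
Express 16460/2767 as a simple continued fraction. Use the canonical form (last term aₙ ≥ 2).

16460 = 5·2767 + 2625
2767 = 1·2625 + 142
2625 = 18·142 + 69
142 = 2·69 + 4
69 = 17·4 + 1
4 = 4·1 + 0  (stop)
So 16460/2767 = [5; 1, 18, 2, 17, 4].

[5; 1, 18, 2, 17, 4]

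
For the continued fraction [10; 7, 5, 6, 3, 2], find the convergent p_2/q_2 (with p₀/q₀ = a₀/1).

Using pₖ = aₖpₖ₋₁ + pₖ₋₂, qₖ = aₖqₖ₋₁ + qₖ₋₂ (with p₋₁=1, p₋₂=0, q₋₁=0, q₋₂=1):
  k=0: a=10, p=10, q=1
  k=1: a=7, p=71, q=7
  k=2: a=5, p=365, q=36

365/36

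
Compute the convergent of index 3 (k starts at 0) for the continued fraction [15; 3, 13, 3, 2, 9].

Using pₖ = aₖpₖ₋₁ + pₖ₋₂, qₖ = aₖqₖ₋₁ + qₖ₋₂ (with p₋₁=1, p₋₂=0, q₋₁=0, q₋₂=1):
  k=0: a=15, p=15, q=1
  k=1: a=3, p=46, q=3
  k=2: a=13, p=613, q=40
  k=3: a=3, p=1885, q=123

1885/123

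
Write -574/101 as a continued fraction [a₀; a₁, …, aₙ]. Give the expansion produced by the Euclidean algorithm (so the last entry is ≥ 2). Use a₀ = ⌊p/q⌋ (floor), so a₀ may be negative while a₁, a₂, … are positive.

-574 = -6*101 + 32
101 = 3*32 + 5
32 = 6*5 + 2
5 = 2*2 + 1
2 = 2*1 + 0  (stop)
So -574/101 = [-6; 3, 6, 2, 2].

[-6; 3, 6, 2, 2]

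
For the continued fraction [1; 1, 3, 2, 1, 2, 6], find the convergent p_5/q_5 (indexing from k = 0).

62/35

Using pₖ = aₖpₖ₋₁ + pₖ₋₂, qₖ = aₖqₖ₋₁ + qₖ₋₂ (with p₋₁=1, p₋₂=0, q₋₁=0, q₋₂=1):
  k=0: a=1, p=1, q=1
  k=1: a=1, p=2, q=1
  k=2: a=3, p=7, q=4
  k=3: a=2, p=16, q=9
  k=4: a=1, p=23, q=13
  k=5: a=2, p=62, q=35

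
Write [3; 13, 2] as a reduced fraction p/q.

83/27

Fold from the inside: start with 2/1.
  13 + 1/2 = 27/2
  3 + 2/27 = 83/27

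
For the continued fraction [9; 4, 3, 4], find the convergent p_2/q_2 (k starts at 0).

120/13

Using pₖ = aₖpₖ₋₁ + pₖ₋₂, qₖ = aₖqₖ₋₁ + qₖ₋₂ (with p₋₁=1, p₋₂=0, q₋₁=0, q₋₂=1):
  k=0: a=9, p=9, q=1
  k=1: a=4, p=37, q=4
  k=2: a=3, p=120, q=13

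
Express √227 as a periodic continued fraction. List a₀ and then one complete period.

a₀ = ⌊√227⌋ = 15.
With m₀=0, d₀=1 and mₖ₊₁ = dₖaₖ − mₖ, dₖ₊₁ = (n − mₖ₊₁²)/dₖ, aₖ₊₁ = ⌊(a₀+mₖ₊₁)/dₖ₊₁⌋:
  k=1: m=15, d=2, a=15
  k=2: m=15, d=1, a=30
d=1 and a=2a₀=30 at k=2, so the next step gives (m, d) = (15, 2) again — its k=1 value — and the period has length 2.

[15; 15, 30]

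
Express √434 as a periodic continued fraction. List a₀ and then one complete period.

a₀ = ⌊√434⌋ = 20.
With m₀=0, d₀=1 and mₖ₊₁ = dₖaₖ − mₖ, dₖ₊₁ = (n − mₖ₊₁²)/dₖ, aₖ₊₁ = ⌊(a₀+mₖ₊₁)/dₖ₊₁⌋:
  k=1: m=20, d=34, a=1
  k=2: m=14, d=7, a=4
  k=3: m=14, d=34, a=1
  k=4: m=20, d=1, a=40
d=1 and a=2a₀=40 at k=4, so the next step gives (m, d) = (20, 34) again — its k=1 value — and the period has length 4.

[20; 1, 4, 1, 40]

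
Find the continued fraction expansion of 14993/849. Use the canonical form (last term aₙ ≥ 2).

14993 = 17·849 + 560
849 = 1·560 + 289
560 = 1·289 + 271
289 = 1·271 + 18
271 = 15·18 + 1
18 = 18·1 + 0  (stop)
So 14993/849 = [17; 1, 1, 1, 15, 18].

[17; 1, 1, 1, 15, 18]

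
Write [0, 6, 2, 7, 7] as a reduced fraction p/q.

Fold from the inside: start with 7/1.
  7 + 1/7 = 50/7
  2 + 7/50 = 107/50
  6 + 50/107 = 692/107
  0 + 107/692 = 107/692

107/692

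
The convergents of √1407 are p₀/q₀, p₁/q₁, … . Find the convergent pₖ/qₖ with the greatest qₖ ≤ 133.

√1407 = [37; 1, 1, 24, 1, 1, 74, …] (period length 6).
Convergents:
  p_0/q_0 = 37/1
  p_1/q_1 = 38/1
  p_2/q_2 = 75/2
  p_3/q_3 = 1838/49
  p_4/q_4 = 1913/51
  p_5/q_5 = 3751/100
  p_6/q_6 = 279487/7451
q_5 = 100 ≤ 133 < 7451 = q_6, so the answer is 3751/100.

3751/100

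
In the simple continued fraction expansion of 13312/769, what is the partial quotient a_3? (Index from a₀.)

13312 = 17·769 + 239   →  a_0 = 17
769 = 3·239 + 52   →  a_1 = 3
239 = 4·52 + 31   →  a_2 = 4
52 = 1·31 + 21   →  a_3 = 1

1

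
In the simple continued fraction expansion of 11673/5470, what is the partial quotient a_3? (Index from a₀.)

6

11673 = 2·5470 + 733   →  a_0 = 2
5470 = 7·733 + 339   →  a_1 = 7
733 = 2·339 + 55   →  a_2 = 2
339 = 6·55 + 9   →  a_3 = 6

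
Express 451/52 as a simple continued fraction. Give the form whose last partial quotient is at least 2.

451 = 8*52 + 35
52 = 1*35 + 17
35 = 2*17 + 1
17 = 17*1 + 0  (stop)
So 451/52 = [8; 1, 2, 17].

[8; 1, 2, 17]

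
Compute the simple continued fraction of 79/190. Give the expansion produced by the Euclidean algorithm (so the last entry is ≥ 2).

79 = 0·190 + 79
190 = 2·79 + 32
79 = 2·32 + 15
32 = 2·15 + 2
15 = 7·2 + 1
2 = 2·1 + 0  (stop)
So 79/190 = [0; 2, 2, 2, 7, 2].

[0; 2, 2, 2, 7, 2]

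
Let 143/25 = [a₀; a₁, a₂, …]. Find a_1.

1

143 = 5·25 + 18   →  a_0 = 5
25 = 1·18 + 7   →  a_1 = 1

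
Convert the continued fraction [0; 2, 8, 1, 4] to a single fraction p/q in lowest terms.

Using pₖ = aₖpₖ₋₁ + pₖ₋₂ and qₖ = aₖqₖ₋₁ + qₖ₋₂:
  k=0: a=0, p=0, q=1
  k=1: a=2, p=1, q=2
  k=2: a=8, p=8, q=17
  k=3: a=1, p=9, q=19
  k=4: a=4, p=44, q=93

44/93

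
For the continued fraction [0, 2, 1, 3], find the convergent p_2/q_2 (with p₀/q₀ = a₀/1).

Using pₖ = aₖpₖ₋₁ + pₖ₋₂, qₖ = aₖqₖ₋₁ + qₖ₋₂ (with p₋₁=1, p₋₂=0, q₋₁=0, q₋₂=1):
  k=0: a=0, p=0, q=1
  k=1: a=2, p=1, q=2
  k=2: a=1, p=1, q=3

1/3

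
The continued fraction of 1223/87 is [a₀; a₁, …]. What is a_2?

2

1223 = 14·87 + 5   →  a_0 = 14
87 = 17·5 + 2   →  a_1 = 17
5 = 2·2 + 1   →  a_2 = 2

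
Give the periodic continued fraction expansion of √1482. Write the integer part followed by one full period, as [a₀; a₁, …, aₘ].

[38; 2, 76]

a₀ = ⌊√1482⌋ = 38.
With m₀=0, d₀=1 and mₖ₊₁ = dₖaₖ − mₖ, dₖ₊₁ = (n − mₖ₊₁²)/dₖ, aₖ₊₁ = ⌊(a₀+mₖ₊₁)/dₖ₊₁⌋:
  k=1: m=38, d=38, a=2
  k=2: m=38, d=1, a=76
d=1 and a=2a₀=76 at k=2, so the next step gives (m, d) = (38, 38) again — its k=1 value — and the period has length 2.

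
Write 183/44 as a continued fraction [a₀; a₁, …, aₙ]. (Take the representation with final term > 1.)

183 = 4*44 + 7
44 = 6*7 + 2
7 = 3*2 + 1
2 = 2*1 + 0  (stop)
So 183/44 = [4; 6, 3, 2].

[4; 6, 3, 2]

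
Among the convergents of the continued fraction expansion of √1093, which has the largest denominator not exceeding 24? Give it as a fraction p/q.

√1093 = [33; 16, 1, 1, 16, 66, …] (period length 5).
Convergents:
  p_0/q_0 = 33/1
  p_1/q_1 = 529/16
  p_2/q_2 = 562/17
  p_3/q_3 = 1091/33
q_2 = 17 ≤ 24 < 33 = q_3, so the answer is 562/17.

562/17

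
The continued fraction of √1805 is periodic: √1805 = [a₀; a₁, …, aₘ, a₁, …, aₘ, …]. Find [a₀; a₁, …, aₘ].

[42; 2, 16, 2, 84]

a₀ = ⌊√1805⌋ = 42.
With m₀=0, d₀=1 and mₖ₊₁ = dₖaₖ − mₖ, dₖ₊₁ = (n − mₖ₊₁²)/dₖ, aₖ₊₁ = ⌊(a₀+mₖ₊₁)/dₖ₊₁⌋:
  k=1: m=42, d=41, a=2
  k=2: m=40, d=5, a=16
  k=3: m=40, d=41, a=2
  k=4: m=42, d=1, a=84
d=1 and a=2a₀=84 at k=4, so the next step gives (m, d) = (42, 41) again — its k=1 value — and the period has length 4.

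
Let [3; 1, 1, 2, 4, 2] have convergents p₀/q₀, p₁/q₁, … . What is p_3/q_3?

18/5

Using pₖ = aₖpₖ₋₁ + pₖ₋₂, qₖ = aₖqₖ₋₁ + qₖ₋₂ (with p₋₁=1, p₋₂=0, q₋₁=0, q₋₂=1):
  k=0: a=3, p=3, q=1
  k=1: a=1, p=4, q=1
  k=2: a=1, p=7, q=2
  k=3: a=2, p=18, q=5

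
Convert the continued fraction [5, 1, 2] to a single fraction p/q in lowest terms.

17/3

Fold from the inside: start with 2/1.
  1 + 1/2 = 3/2
  5 + 2/3 = 17/3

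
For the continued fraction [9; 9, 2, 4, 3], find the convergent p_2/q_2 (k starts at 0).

173/19

Using pₖ = aₖpₖ₋₁ + pₖ₋₂, qₖ = aₖqₖ₋₁ + qₖ₋₂ (with p₋₁=1, p₋₂=0, q₋₁=0, q₋₂=1):
  k=0: a=9, p=9, q=1
  k=1: a=9, p=82, q=9
  k=2: a=2, p=173, q=19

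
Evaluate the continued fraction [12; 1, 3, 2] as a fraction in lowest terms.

115/9

Fold from the inside: start with 2/1.
  3 + 1/2 = 7/2
  1 + 2/7 = 9/7
  12 + 7/9 = 115/9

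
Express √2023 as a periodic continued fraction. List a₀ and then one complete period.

a₀ = ⌊√2023⌋ = 44.
With m₀=0, d₀=1 and mₖ₊₁ = dₖaₖ − mₖ, dₖ₊₁ = (n − mₖ₊₁²)/dₖ, aₖ₊₁ = ⌊(a₀+mₖ₊₁)/dₖ₊₁⌋:
  k=1: m=44, d=87, a=1
  k=2: m=43, d=2, a=43
  k=3: m=43, d=87, a=1
  k=4: m=44, d=1, a=88
d=1 and a=2a₀=88 at k=4, so the next step gives (m, d) = (44, 87) again — its k=1 value — and the period has length 4.

[44; 1, 43, 1, 88]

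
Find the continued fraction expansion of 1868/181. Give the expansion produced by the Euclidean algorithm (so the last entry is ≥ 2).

1868 = 10·181 + 58
181 = 3·58 + 7
58 = 8·7 + 2
7 = 3·2 + 1
2 = 2·1 + 0  (stop)
So 1868/181 = [10; 3, 8, 3, 2].

[10; 3, 8, 3, 2]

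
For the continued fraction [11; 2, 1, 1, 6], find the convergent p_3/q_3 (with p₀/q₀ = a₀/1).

Using pₖ = aₖpₖ₋₁ + pₖ₋₂, qₖ = aₖqₖ₋₁ + qₖ₋₂ (with p₋₁=1, p₋₂=0, q₋₁=0, q₋₂=1):
  k=0: a=11, p=11, q=1
  k=1: a=2, p=23, q=2
  k=2: a=1, p=34, q=3
  k=3: a=1, p=57, q=5

57/5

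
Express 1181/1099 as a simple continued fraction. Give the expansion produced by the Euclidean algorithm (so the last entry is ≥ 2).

1181 = 1*1099 + 82
1099 = 13*82 + 33
82 = 2*33 + 16
33 = 2*16 + 1
16 = 16*1 + 0  (stop)
So 1181/1099 = [1; 13, 2, 2, 16].

[1; 13, 2, 2, 16]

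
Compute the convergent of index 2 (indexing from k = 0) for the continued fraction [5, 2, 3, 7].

Using pₖ = aₖpₖ₋₁ + pₖ₋₂, qₖ = aₖqₖ₋₁ + qₖ₋₂ (with p₋₁=1, p₋₂=0, q₋₁=0, q₋₂=1):
  k=0: a=5, p=5, q=1
  k=1: a=2, p=11, q=2
  k=2: a=3, p=38, q=7

38/7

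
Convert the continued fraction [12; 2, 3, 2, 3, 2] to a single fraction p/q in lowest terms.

Using pₖ = aₖpₖ₋₁ + pₖ₋₂ and qₖ = aₖqₖ₋₁ + qₖ₋₂:
  k=0: a=12, p=12, q=1
  k=1: a=2, p=25, q=2
  k=2: a=3, p=87, q=7
  k=3: a=2, p=199, q=16
  k=4: a=3, p=684, q=55
  k=5: a=2, p=1567, q=126

1567/126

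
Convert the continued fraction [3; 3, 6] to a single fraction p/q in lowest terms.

Fold from the inside: start with 6/1.
  3 + 1/6 = 19/6
  3 + 6/19 = 63/19

63/19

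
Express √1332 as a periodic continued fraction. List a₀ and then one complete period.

[36; 2, 72]

a₀ = ⌊√1332⌋ = 36.
With m₀=0, d₀=1 and mₖ₊₁ = dₖaₖ − mₖ, dₖ₊₁ = (n − mₖ₊₁²)/dₖ, aₖ₊₁ = ⌊(a₀+mₖ₊₁)/dₖ₊₁⌋:
  k=1: m=36, d=36, a=2
  k=2: m=36, d=1, a=72
d=1 and a=2a₀=72 at k=2, so the next step gives (m, d) = (36, 36) again — its k=1 value — and the period has length 2.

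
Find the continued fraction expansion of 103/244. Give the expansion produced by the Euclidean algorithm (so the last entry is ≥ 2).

[0; 2, 2, 1, 2, 2, 5]

103 = 0·244 + 103
244 = 2·103 + 38
103 = 2·38 + 27
38 = 1·27 + 11
27 = 2·11 + 5
11 = 2·5 + 1
5 = 5·1 + 0  (stop)
So 103/244 = [0; 2, 2, 1, 2, 2, 5].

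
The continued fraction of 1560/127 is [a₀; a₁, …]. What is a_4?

1560 = 12·127 + 36   →  a_0 = 12
127 = 3·36 + 19   →  a_1 = 3
36 = 1·19 + 17   →  a_2 = 1
19 = 1·17 + 2   →  a_3 = 1
17 = 8·2 + 1   →  a_4 = 8

8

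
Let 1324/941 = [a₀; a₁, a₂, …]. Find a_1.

1324 = 1·941 + 383   →  a_0 = 1
941 = 2·383 + 175   →  a_1 = 2

2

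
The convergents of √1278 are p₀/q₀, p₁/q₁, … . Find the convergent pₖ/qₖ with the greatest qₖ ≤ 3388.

40897/1144

√1278 = [35; 1, 2, 1, 70, …] (period length 4).
Convergents:
  p_0/q_0 = 35/1
  p_1/q_1 = 36/1
  p_2/q_2 = 107/3
  p_3/q_3 = 143/4
  p_4/q_4 = 10117/283
  p_5/q_5 = 10260/287
  p_6/q_6 = 30637/857
  p_7/q_7 = 40897/1144
  p_8/q_8 = 2893427/80937
q_7 = 1144 ≤ 3388 < 80937 = q_8, so the answer is 40897/1144.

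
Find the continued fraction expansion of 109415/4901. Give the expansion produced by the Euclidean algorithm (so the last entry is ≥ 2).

[22; 3, 13, 17, 2, 3]

109415 = 22*4901 + 1593
4901 = 3*1593 + 122
1593 = 13*122 + 7
122 = 17*7 + 3
7 = 2*3 + 1
3 = 3*1 + 0  (stop)
So 109415/4901 = [22; 3, 13, 17, 2, 3].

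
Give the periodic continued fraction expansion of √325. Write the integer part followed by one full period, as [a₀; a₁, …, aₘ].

[18; 36]

a₀ = ⌊√325⌋ = 18.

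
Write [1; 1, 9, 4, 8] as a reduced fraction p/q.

643/338

Fold from the inside: start with 8/1.
  4 + 1/8 = 33/8
  9 + 8/33 = 305/33
  1 + 33/305 = 338/305
  1 + 305/338 = 643/338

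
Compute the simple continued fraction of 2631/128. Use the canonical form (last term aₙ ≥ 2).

2631 = 20×128 + 71
128 = 1×71 + 57
71 = 1×57 + 14
57 = 4×14 + 1
14 = 14×1 + 0  (stop)
So 2631/128 = [20; 1, 1, 4, 14].

[20; 1, 1, 4, 14]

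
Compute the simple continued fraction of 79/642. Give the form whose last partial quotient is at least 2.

79 = 0·642 + 79
642 = 8·79 + 10
79 = 7·10 + 9
10 = 1·9 + 1
9 = 9·1 + 0  (stop)
So 79/642 = [0; 8, 7, 1, 9].

[0; 8, 7, 1, 9]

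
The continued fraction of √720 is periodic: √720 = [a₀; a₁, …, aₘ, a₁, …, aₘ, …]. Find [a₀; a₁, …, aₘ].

a₀ = ⌊√720⌋ = 26.
With m₀=0, d₀=1 and mₖ₊₁ = dₖaₖ − mₖ, dₖ₊₁ = (n − mₖ₊₁²)/dₖ, aₖ₊₁ = ⌊(a₀+mₖ₊₁)/dₖ₊₁⌋:
  k=1: m=26, d=44, a=1
  k=2: m=18, d=9, a=4
  k=3: m=18, d=44, a=1
  k=4: m=26, d=1, a=52
d=1 and a=2a₀=52 at k=4, so the next step gives (m, d) = (26, 44) again — its k=1 value — and the period has length 4.

[26; 1, 4, 1, 52]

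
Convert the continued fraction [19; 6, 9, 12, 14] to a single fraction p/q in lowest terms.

179736/9379

Fold from the inside: start with 14/1.
  12 + 1/14 = 169/14
  9 + 14/169 = 1535/169
  6 + 169/1535 = 9379/1535
  19 + 1535/9379 = 179736/9379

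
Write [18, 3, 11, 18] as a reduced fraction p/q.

Using pₖ = aₖpₖ₋₁ + pₖ₋₂ and qₖ = aₖqₖ₋₁ + qₖ₋₂:
  k=0: a=18, p=18, q=1
  k=1: a=3, p=55, q=3
  k=2: a=11, p=623, q=34
  k=3: a=18, p=11269, q=615

11269/615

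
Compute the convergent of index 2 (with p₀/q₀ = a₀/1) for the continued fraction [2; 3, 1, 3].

9/4

Using pₖ = aₖpₖ₋₁ + pₖ₋₂, qₖ = aₖqₖ₋₁ + qₖ₋₂ (with p₋₁=1, p₋₂=0, q₋₁=0, q₋₂=1):
  k=0: a=2, p=2, q=1
  k=1: a=3, p=7, q=3
  k=2: a=1, p=9, q=4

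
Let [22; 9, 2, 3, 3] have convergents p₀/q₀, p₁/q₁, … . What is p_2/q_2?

Using pₖ = aₖpₖ₋₁ + pₖ₋₂, qₖ = aₖqₖ₋₁ + qₖ₋₂ (with p₋₁=1, p₋₂=0, q₋₁=0, q₋₂=1):
  k=0: a=22, p=22, q=1
  k=1: a=9, p=199, q=9
  k=2: a=2, p=420, q=19

420/19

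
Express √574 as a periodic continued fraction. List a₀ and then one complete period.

a₀ = ⌊√574⌋ = 23.
With m₀=0, d₀=1 and mₖ₊₁ = dₖaₖ − mₖ, dₖ₊₁ = (n − mₖ₊₁²)/dₖ, aₖ₊₁ = ⌊(a₀+mₖ₊₁)/dₖ₊₁⌋:
  k=1: m=23, d=45, a=1
  k=2: m=22, d=2, a=22
  k=3: m=22, d=45, a=1
  k=4: m=23, d=1, a=46
d=1 and a=2a₀=46 at k=4, so the next step gives (m, d) = (23, 45) again — its k=1 value — and the period has length 4.

[23; 1, 22, 1, 46]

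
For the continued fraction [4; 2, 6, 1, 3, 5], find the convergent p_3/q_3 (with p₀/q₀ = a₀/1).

Using pₖ = aₖpₖ₋₁ + pₖ₋₂, qₖ = aₖqₖ₋₁ + qₖ₋₂ (with p₋₁=1, p₋₂=0, q₋₁=0, q₋₂=1):
  k=0: a=4, p=4, q=1
  k=1: a=2, p=9, q=2
  k=2: a=6, p=58, q=13
  k=3: a=1, p=67, q=15

67/15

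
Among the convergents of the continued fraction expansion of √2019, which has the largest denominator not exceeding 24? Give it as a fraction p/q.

√2019 = [44; 1, 13, 1, 88, …] (period length 4).
Convergents:
  p_0/q_0 = 44/1
  p_1/q_1 = 45/1
  p_2/q_2 = 629/14
  p_3/q_3 = 674/15
  p_4/q_4 = 59941/1334
q_3 = 15 ≤ 24 < 1334 = q_4, so the answer is 674/15.

674/15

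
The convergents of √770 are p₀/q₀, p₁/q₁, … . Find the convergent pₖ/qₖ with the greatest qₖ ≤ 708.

√770 = [27; 1, 2, 1, 54, …] (period length 4).
Convergents:
  p_0/q_0 = 27/1
  p_1/q_1 = 28/1
  p_2/q_2 = 83/3
  p_3/q_3 = 111/4
  p_4/q_4 = 6077/219
  p_5/q_5 = 6188/223
  p_6/q_6 = 18453/665
  p_7/q_7 = 24641/888
q_6 = 665 ≤ 708 < 888 = q_7, so the answer is 18453/665.

18453/665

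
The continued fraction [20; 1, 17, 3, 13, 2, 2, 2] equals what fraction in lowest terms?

Using pₖ = aₖpₖ₋₁ + pₖ₋₂ and qₖ = aₖqₖ₋₁ + qₖ₋₂:
  k=0: a=20, p=20, q=1
  k=1: a=1, p=21, q=1
  k=2: a=17, p=377, q=18
  k=3: a=3, p=1152, q=55
  k=4: a=13, p=15353, q=733
  k=5: a=2, p=31858, q=1521
  k=6: a=2, p=79069, q=3775
  k=7: a=2, p=189996, q=9071

189996/9071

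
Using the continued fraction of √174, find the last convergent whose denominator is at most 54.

277/21

√174 = [13; 5, 4, 5, 26, …] (period length 4).
Convergents:
  p_0/q_0 = 13/1
  p_1/q_1 = 66/5
  p_2/q_2 = 277/21
  p_3/q_3 = 1451/110
q_2 = 21 ≤ 54 < 110 = q_3, so the answer is 277/21.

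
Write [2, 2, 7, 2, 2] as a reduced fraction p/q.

Fold from the inside: start with 2/1.
  2 + 1/2 = 5/2
  7 + 2/5 = 37/5
  2 + 5/37 = 79/37
  2 + 37/79 = 195/79

195/79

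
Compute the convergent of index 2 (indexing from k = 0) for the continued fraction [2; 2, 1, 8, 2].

7/3

Using pₖ = aₖpₖ₋₁ + pₖ₋₂, qₖ = aₖqₖ₋₁ + qₖ₋₂ (with p₋₁=1, p₋₂=0, q₋₁=0, q₋₂=1):
  k=0: a=2, p=2, q=1
  k=1: a=2, p=5, q=2
  k=2: a=1, p=7, q=3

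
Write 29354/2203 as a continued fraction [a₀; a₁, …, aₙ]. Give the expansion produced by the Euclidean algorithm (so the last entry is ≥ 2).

[13; 3, 12, 3, 19]

29354 = 13*2203 + 715
2203 = 3*715 + 58
715 = 12*58 + 19
58 = 3*19 + 1
19 = 19*1 + 0  (stop)
So 29354/2203 = [13; 3, 12, 3, 19].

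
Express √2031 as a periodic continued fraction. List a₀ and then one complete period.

a₀ = ⌊√2031⌋ = 45.
With m₀=0, d₀=1 and mₖ₊₁ = dₖaₖ − mₖ, dₖ₊₁ = (n − mₖ₊₁²)/dₖ, aₖ₊₁ = ⌊(a₀+mₖ₊₁)/dₖ₊₁⌋:
  k=1: m=45, d=6, a=15
  k=2: m=45, d=1, a=90
d=1 and a=2a₀=90 at k=2, so the next step gives (m, d) = (45, 6) again — its k=1 value — and the period has length 2.

[45; 15, 90]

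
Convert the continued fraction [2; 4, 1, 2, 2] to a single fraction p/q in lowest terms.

73/33

Fold from the inside: start with 2/1.
  2 + 1/2 = 5/2
  1 + 2/5 = 7/5
  4 + 5/7 = 33/7
  2 + 7/33 = 73/33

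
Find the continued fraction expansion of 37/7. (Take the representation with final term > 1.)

37 = 5×7 + 2
7 = 3×2 + 1
2 = 2×1 + 0  (stop)
So 37/7 = [5; 3, 2].

[5; 3, 2]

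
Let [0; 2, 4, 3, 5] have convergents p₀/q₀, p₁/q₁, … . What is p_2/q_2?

4/9

Using pₖ = aₖpₖ₋₁ + pₖ₋₂, qₖ = aₖqₖ₋₁ + qₖ₋₂ (with p₋₁=1, p₋₂=0, q₋₁=0, q₋₂=1):
  k=0: a=0, p=0, q=1
  k=1: a=2, p=1, q=2
  k=2: a=4, p=4, q=9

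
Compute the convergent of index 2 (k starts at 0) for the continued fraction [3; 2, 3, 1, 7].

Using pₖ = aₖpₖ₋₁ + pₖ₋₂, qₖ = aₖqₖ₋₁ + qₖ₋₂ (with p₋₁=1, p₋₂=0, q₋₁=0, q₋₂=1):
  k=0: a=3, p=3, q=1
  k=1: a=2, p=7, q=2
  k=2: a=3, p=24, q=7

24/7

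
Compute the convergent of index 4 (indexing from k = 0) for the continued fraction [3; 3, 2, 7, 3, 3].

Using pₖ = aₖpₖ₋₁ + pₖ₋₂, qₖ = aₖqₖ₋₁ + qₖ₋₂ (with p₋₁=1, p₋₂=0, q₋₁=0, q₋₂=1):
  k=0: a=3, p=3, q=1
  k=1: a=3, p=10, q=3
  k=2: a=2, p=23, q=7
  k=3: a=7, p=171, q=52
  k=4: a=3, p=536, q=163

536/163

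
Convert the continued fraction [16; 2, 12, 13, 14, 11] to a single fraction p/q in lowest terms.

Using pₖ = aₖpₖ₋₁ + pₖ₋₂ and qₖ = aₖqₖ₋₁ + qₖ₋₂:
  k=0: a=16, p=16, q=1
  k=1: a=2, p=33, q=2
  k=2: a=12, p=412, q=25
  k=3: a=13, p=5389, q=327
  k=4: a=14, p=75858, q=4603
  k=5: a=11, p=839827, q=50960

839827/50960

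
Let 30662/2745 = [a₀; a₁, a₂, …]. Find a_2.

1

30662 = 11·2745 + 467   →  a_0 = 11
2745 = 5·467 + 410   →  a_1 = 5
467 = 1·410 + 57   →  a_2 = 1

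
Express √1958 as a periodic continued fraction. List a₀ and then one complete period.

a₀ = ⌊√1958⌋ = 44.
With m₀=0, d₀=1 and mₖ₊₁ = dₖaₖ − mₖ, dₖ₊₁ = (n − mₖ₊₁²)/dₖ, aₖ₊₁ = ⌊(a₀+mₖ₊₁)/dₖ₊₁⌋:
  k=1: m=44, d=22, a=4
  k=2: m=44, d=1, a=88
d=1 and a=2a₀=88 at k=2, so the next step gives (m, d) = (44, 22) again — its k=1 value — and the period has length 2.

[44; 4, 88]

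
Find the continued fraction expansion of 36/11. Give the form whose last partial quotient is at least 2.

36 = 3*11 + 3
11 = 3*3 + 2
3 = 1*2 + 1
2 = 2*1 + 0  (stop)
So 36/11 = [3; 3, 1, 2].

[3; 3, 1, 2]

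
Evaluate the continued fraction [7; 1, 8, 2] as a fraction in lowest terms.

150/19

Fold from the inside: start with 2/1.
  8 + 1/2 = 17/2
  1 + 2/17 = 19/17
  7 + 17/19 = 150/19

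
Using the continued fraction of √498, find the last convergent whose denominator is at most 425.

√498 = [22; 3, 6, 22, 6, 3, 44, …] (period length 6).
Convergents:
  p_0/q_0 = 22/1
  p_1/q_1 = 67/3
  p_2/q_2 = 424/19
  p_3/q_3 = 9395/421
  p_4/q_4 = 56794/2545
q_3 = 421 ≤ 425 < 2545 = q_4, so the answer is 9395/421.

9395/421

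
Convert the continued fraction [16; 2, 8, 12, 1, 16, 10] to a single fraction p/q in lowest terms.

Using pₖ = aₖpₖ₋₁ + pₖ₋₂ and qₖ = aₖqₖ₋₁ + qₖ₋₂:
  k=0: a=16, p=16, q=1
  k=1: a=2, p=33, q=2
  k=2: a=8, p=280, q=17
  k=3: a=12, p=3393, q=206
  k=4: a=1, p=3673, q=223
  k=5: a=16, p=62161, q=3774
  k=6: a=10, p=625283, q=37963

625283/37963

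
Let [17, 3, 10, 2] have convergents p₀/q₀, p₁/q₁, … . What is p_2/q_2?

537/31

Using pₖ = aₖpₖ₋₁ + pₖ₋₂, qₖ = aₖqₖ₋₁ + qₖ₋₂ (with p₋₁=1, p₋₂=0, q₋₁=0, q₋₂=1):
  k=0: a=17, p=17, q=1
  k=1: a=3, p=52, q=3
  k=2: a=10, p=537, q=31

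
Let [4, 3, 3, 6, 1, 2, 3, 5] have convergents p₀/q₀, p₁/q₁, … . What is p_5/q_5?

899/209

Using pₖ = aₖpₖ₋₁ + pₖ₋₂, qₖ = aₖqₖ₋₁ + qₖ₋₂ (with p₋₁=1, p₋₂=0, q₋₁=0, q₋₂=1):
  k=0: a=4, p=4, q=1
  k=1: a=3, p=13, q=3
  k=2: a=3, p=43, q=10
  k=3: a=6, p=271, q=63
  k=4: a=1, p=314, q=73
  k=5: a=2, p=899, q=209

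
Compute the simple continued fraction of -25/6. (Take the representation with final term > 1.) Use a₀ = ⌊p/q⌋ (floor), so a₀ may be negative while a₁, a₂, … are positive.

-25 = -5×6 + 5
6 = 1×5 + 1
5 = 5×1 + 0  (stop)
So -25/6 = [-5; 1, 5].

[-5; 1, 5]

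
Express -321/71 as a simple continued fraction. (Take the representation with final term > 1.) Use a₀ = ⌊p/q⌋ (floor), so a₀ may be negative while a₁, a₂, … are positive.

[-5; 2, 11, 3]

-321 = -5×71 + 34
71 = 2×34 + 3
34 = 11×3 + 1
3 = 3×1 + 0  (stop)
So -321/71 = [-5; 2, 11, 3].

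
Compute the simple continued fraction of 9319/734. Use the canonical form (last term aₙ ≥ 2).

9319 = 12×734 + 511
734 = 1×511 + 223
511 = 2×223 + 65
223 = 3×65 + 28
65 = 2×28 + 9
28 = 3×9 + 1
9 = 9×1 + 0  (stop)
So 9319/734 = [12; 1, 2, 3, 2, 3, 9].

[12; 1, 2, 3, 2, 3, 9]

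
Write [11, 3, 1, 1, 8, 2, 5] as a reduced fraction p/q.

Using pₖ = aₖpₖ₋₁ + pₖ₋₂ and qₖ = aₖqₖ₋₁ + qₖ₋₂:
  k=0: a=11, p=11, q=1
  k=1: a=3, p=34, q=3
  k=2: a=1, p=45, q=4
  k=3: a=1, p=79, q=7
  k=4: a=8, p=677, q=60
  k=5: a=2, p=1433, q=127
  k=6: a=5, p=7842, q=695

7842/695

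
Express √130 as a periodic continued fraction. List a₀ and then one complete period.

[11; 2, 2, 22]

a₀ = ⌊√130⌋ = 11.
With m₀=0, d₀=1 and mₖ₊₁ = dₖaₖ − mₖ, dₖ₊₁ = (n − mₖ₊₁²)/dₖ, aₖ₊₁ = ⌊(a₀+mₖ₊₁)/dₖ₊₁⌋:
  k=1: m=11, d=9, a=2
  k=2: m=7, d=9, a=2
  k=3: m=11, d=1, a=22
d=1 and a=2a₀=22 at k=3, so the next step gives (m, d) = (11, 9) again — its k=1 value — and the period has length 3.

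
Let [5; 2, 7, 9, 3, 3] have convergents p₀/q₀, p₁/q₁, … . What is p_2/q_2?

Using pₖ = aₖpₖ₋₁ + pₖ₋₂, qₖ = aₖqₖ₋₁ + qₖ₋₂ (with p₋₁=1, p₋₂=0, q₋₁=0, q₋₂=1):
  k=0: a=5, p=5, q=1
  k=1: a=2, p=11, q=2
  k=2: a=7, p=82, q=15

82/15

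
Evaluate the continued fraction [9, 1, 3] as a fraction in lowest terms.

Fold from the inside: start with 3/1.
  1 + 1/3 = 4/3
  9 + 3/4 = 39/4

39/4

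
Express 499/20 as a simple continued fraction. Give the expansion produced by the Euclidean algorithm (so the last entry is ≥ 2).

[24; 1, 19]

499 = 24*20 + 19
20 = 1*19 + 1
19 = 19*1 + 0  (stop)
So 499/20 = [24; 1, 19].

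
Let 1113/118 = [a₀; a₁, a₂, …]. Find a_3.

5

1113 = 9·118 + 51   →  a_0 = 9
118 = 2·51 + 16   →  a_1 = 2
51 = 3·16 + 3   →  a_2 = 3
16 = 5·3 + 1   →  a_3 = 5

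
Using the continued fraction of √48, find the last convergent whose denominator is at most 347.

√48 = [6; 1, 12, …] (period length 2).
Convergents:
  p_0/q_0 = 6/1
  p_1/q_1 = 7/1
  p_2/q_2 = 90/13
  p_3/q_3 = 97/14
  p_4/q_4 = 1254/181
  p_5/q_5 = 1351/195
  p_6/q_6 = 17466/2521
q_5 = 195 ≤ 347 < 2521 = q_6, so the answer is 1351/195.

1351/195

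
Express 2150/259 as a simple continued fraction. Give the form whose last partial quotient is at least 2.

2150 = 8·259 + 78
259 = 3·78 + 25
78 = 3·25 + 3
25 = 8·3 + 1
3 = 3·1 + 0  (stop)
So 2150/259 = [8; 3, 3, 8, 3].

[8; 3, 3, 8, 3]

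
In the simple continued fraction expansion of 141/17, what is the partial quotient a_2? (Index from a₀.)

141 = 8·17 + 5   →  a_0 = 8
17 = 3·5 + 2   →  a_1 = 3
5 = 2·2 + 1   →  a_2 = 2

2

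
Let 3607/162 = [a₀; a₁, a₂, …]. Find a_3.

3607 = 22·162 + 43   →  a_0 = 22
162 = 3·43 + 33   →  a_1 = 3
43 = 1·33 + 10   →  a_2 = 1
33 = 3·10 + 3   →  a_3 = 3

3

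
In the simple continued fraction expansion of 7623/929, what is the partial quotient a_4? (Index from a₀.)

7623 = 8·929 + 191   →  a_0 = 8
929 = 4·191 + 165   →  a_1 = 4
191 = 1·165 + 26   →  a_2 = 1
165 = 6·26 + 9   →  a_3 = 6
26 = 2·9 + 8   →  a_4 = 2

2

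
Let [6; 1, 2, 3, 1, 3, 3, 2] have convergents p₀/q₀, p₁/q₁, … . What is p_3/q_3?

67/10

Using pₖ = aₖpₖ₋₁ + pₖ₋₂, qₖ = aₖqₖ₋₁ + qₖ₋₂ (with p₋₁=1, p₋₂=0, q₋₁=0, q₋₂=1):
  k=0: a=6, p=6, q=1
  k=1: a=1, p=7, q=1
  k=2: a=2, p=20, q=3
  k=3: a=3, p=67, q=10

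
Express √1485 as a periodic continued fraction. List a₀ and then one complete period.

[38; 1, 1, 6, 1, 1, 76]

a₀ = ⌊√1485⌋ = 38.
With m₀=0, d₀=1 and mₖ₊₁ = dₖaₖ − mₖ, dₖ₊₁ = (n − mₖ₊₁²)/dₖ, aₖ₊₁ = ⌊(a₀+mₖ₊₁)/dₖ₊₁⌋:
  k=1: m=38, d=41, a=1
  k=2: m=3, d=36, a=1
  k=3: m=33, d=11, a=6
  k=4: m=33, d=36, a=1
  k=5: m=3, d=41, a=1
  k=6: m=38, d=1, a=76
d=1 and a=2a₀=76 at k=6, so the next step gives (m, d) = (38, 41) again — its k=1 value — and the period has length 6.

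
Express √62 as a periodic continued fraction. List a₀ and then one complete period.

a₀ = ⌊√62⌋ = 7.
With m₀=0, d₀=1 and mₖ₊₁ = dₖaₖ − mₖ, dₖ₊₁ = (n − mₖ₊₁²)/dₖ, aₖ₊₁ = ⌊(a₀+mₖ₊₁)/dₖ₊₁⌋:
  k=1: m=7, d=13, a=1
  k=2: m=6, d=2, a=6
  k=3: m=6, d=13, a=1
  k=4: m=7, d=1, a=14
d=1 and a=2a₀=14 at k=4, so the next step gives (m, d) = (7, 13) again — its k=1 value — and the period has length 4.

[7; 1, 6, 1, 14]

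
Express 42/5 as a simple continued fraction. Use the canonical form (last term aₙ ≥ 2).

[8; 2, 2]

42 = 8×5 + 2
5 = 2×2 + 1
2 = 2×1 + 0  (stop)
So 42/5 = [8; 2, 2].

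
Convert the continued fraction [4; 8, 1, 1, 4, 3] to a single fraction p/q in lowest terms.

1021/248

Fold from the inside: start with 3/1.
  4 + 1/3 = 13/3
  1 + 3/13 = 16/13
  1 + 13/16 = 29/16
  8 + 16/29 = 248/29
  4 + 29/248 = 1021/248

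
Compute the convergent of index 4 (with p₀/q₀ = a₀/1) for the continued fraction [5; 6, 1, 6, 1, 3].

283/55

Using pₖ = aₖpₖ₋₁ + pₖ₋₂, qₖ = aₖqₖ₋₁ + qₖ₋₂ (with p₋₁=1, p₋₂=0, q₋₁=0, q₋₂=1):
  k=0: a=5, p=5, q=1
  k=1: a=6, p=31, q=6
  k=2: a=1, p=36, q=7
  k=3: a=6, p=247, q=48
  k=4: a=1, p=283, q=55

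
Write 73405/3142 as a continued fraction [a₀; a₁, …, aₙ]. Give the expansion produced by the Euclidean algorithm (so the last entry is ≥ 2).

[23; 2, 1, 3, 7, 19, 2]

73405 = 23·3142 + 1139
3142 = 2·1139 + 864
1139 = 1·864 + 275
864 = 3·275 + 39
275 = 7·39 + 2
39 = 19·2 + 1
2 = 2·1 + 0  (stop)
So 73405/3142 = [23; 2, 1, 3, 7, 19, 2].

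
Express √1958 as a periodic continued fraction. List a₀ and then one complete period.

a₀ = ⌊√1958⌋ = 44.
With m₀=0, d₀=1 and mₖ₊₁ = dₖaₖ − mₖ, dₖ₊₁ = (n − mₖ₊₁²)/dₖ, aₖ₊₁ = ⌊(a₀+mₖ₊₁)/dₖ₊₁⌋:
  k=1: m=44, d=22, a=4
  k=2: m=44, d=1, a=88
d=1 and a=2a₀=88 at k=2, so the next step gives (m, d) = (44, 22) again — its k=1 value — and the period has length 2.

[44; 4, 88]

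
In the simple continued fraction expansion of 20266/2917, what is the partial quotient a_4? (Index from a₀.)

3

20266 = 6·2917 + 2764   →  a_0 = 6
2917 = 1·2764 + 153   →  a_1 = 1
2764 = 18·153 + 10   →  a_2 = 18
153 = 15·10 + 3   →  a_3 = 15
10 = 3·3 + 1   →  a_4 = 3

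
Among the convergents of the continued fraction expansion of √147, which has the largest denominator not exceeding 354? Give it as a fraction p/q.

√147 = [12; 8, 24, …] (period length 2).
Convergents:
  p_0/q_0 = 12/1
  p_1/q_1 = 97/8
  p_2/q_2 = 2340/193
  p_3/q_3 = 18817/1552
q_2 = 193 ≤ 354 < 1552 = q_3, so the answer is 2340/193.

2340/193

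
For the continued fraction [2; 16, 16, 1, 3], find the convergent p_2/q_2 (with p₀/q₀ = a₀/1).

530/257

Using pₖ = aₖpₖ₋₁ + pₖ₋₂, qₖ = aₖqₖ₋₁ + qₖ₋₂ (with p₋₁=1, p₋₂=0, q₋₁=0, q₋₂=1):
  k=0: a=2, p=2, q=1
  k=1: a=16, p=33, q=16
  k=2: a=16, p=530, q=257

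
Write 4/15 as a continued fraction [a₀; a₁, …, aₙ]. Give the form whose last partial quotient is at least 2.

4 = 0×15 + 4
15 = 3×4 + 3
4 = 1×3 + 1
3 = 3×1 + 0  (stop)
So 4/15 = [0; 3, 1, 3].

[0; 3, 1, 3]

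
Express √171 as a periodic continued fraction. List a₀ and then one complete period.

[13; 13, 26]

a₀ = ⌊√171⌋ = 13.
With m₀=0, d₀=1 and mₖ₊₁ = dₖaₖ − mₖ, dₖ₊₁ = (n − mₖ₊₁²)/dₖ, aₖ₊₁ = ⌊(a₀+mₖ₊₁)/dₖ₊₁⌋:
  k=1: m=13, d=2, a=13
  k=2: m=13, d=1, a=26
d=1 and a=2a₀=26 at k=2, so the next step gives (m, d) = (13, 2) again — its k=1 value — and the period has length 2.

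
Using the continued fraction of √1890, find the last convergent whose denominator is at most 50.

826/19

√1890 = [43; 2, 9, 6, 9, 2, 86, …] (period length 6).
Convergents:
  p_0/q_0 = 43/1
  p_1/q_1 = 87/2
  p_2/q_2 = 826/19
  p_3/q_3 = 5043/116
q_2 = 19 ≤ 50 < 116 = q_3, so the answer is 826/19.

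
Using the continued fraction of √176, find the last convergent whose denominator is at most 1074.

√176 = [13; 3, 1, 3, 26, …] (period length 4).
Convergents:
  p_0/q_0 = 13/1
  p_1/q_1 = 40/3
  p_2/q_2 = 53/4
  p_3/q_3 = 199/15
  p_4/q_4 = 5227/394
  p_5/q_5 = 15880/1197
q_4 = 394 ≤ 1074 < 1197 = q_5, so the answer is 5227/394.

5227/394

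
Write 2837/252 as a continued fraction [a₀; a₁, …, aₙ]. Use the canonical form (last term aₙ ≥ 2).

2837 = 11·252 + 65
252 = 3·65 + 57
65 = 1·57 + 8
57 = 7·8 + 1
8 = 8·1 + 0  (stop)
So 2837/252 = [11; 3, 1, 7, 8].

[11; 3, 1, 7, 8]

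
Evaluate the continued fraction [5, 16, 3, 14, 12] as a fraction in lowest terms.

Using pₖ = aₖpₖ₋₁ + pₖ₋₂ and qₖ = aₖqₖ₋₁ + qₖ₋₂:
  k=0: a=5, p=5, q=1
  k=1: a=16, p=81, q=16
  k=2: a=3, p=248, q=49
  k=3: a=14, p=3553, q=702
  k=4: a=12, p=42884, q=8473

42884/8473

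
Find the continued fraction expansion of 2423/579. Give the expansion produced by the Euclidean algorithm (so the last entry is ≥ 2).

2423 = 4×579 + 107
579 = 5×107 + 44
107 = 2×44 + 19
44 = 2×19 + 6
19 = 3×6 + 1
6 = 6×1 + 0  (stop)
So 2423/579 = [4; 5, 2, 2, 3, 6].

[4; 5, 2, 2, 3, 6]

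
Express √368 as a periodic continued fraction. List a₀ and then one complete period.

a₀ = ⌊√368⌋ = 19.
With m₀=0, d₀=1 and mₖ₊₁ = dₖaₖ − mₖ, dₖ₊₁ = (n − mₖ₊₁²)/dₖ, aₖ₊₁ = ⌊(a₀+mₖ₊₁)/dₖ₊₁⌋:
  k=1: m=19, d=7, a=5
  k=2: m=16, d=16, a=2
  k=3: m=16, d=7, a=5
  k=4: m=19, d=1, a=38
d=1 and a=2a₀=38 at k=4, so the next step gives (m, d) = (19, 7) again — its k=1 value — and the period has length 4.

[19; 5, 2, 5, 38]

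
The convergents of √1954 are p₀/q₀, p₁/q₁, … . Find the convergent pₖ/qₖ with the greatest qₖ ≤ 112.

2166/49

√1954 = [44; 4, 1, 9, 44, 9, 1, 4, 88, …] (period length 8).
Convergents:
  p_0/q_0 = 44/1
  p_1/q_1 = 177/4
  p_2/q_2 = 221/5
  p_3/q_3 = 2166/49
  p_4/q_4 = 95525/2161
q_3 = 49 ≤ 112 < 2161 = q_4, so the answer is 2166/49.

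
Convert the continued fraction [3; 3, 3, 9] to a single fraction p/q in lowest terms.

307/93

Using pₖ = aₖpₖ₋₁ + pₖ₋₂ and qₖ = aₖqₖ₋₁ + qₖ₋₂:
  k=0: a=3, p=3, q=1
  k=1: a=3, p=10, q=3
  k=2: a=3, p=33, q=10
  k=3: a=9, p=307, q=93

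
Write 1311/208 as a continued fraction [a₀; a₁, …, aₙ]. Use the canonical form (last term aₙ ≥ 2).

[6; 3, 3, 3, 6]

1311 = 6×208 + 63
208 = 3×63 + 19
63 = 3×19 + 6
19 = 3×6 + 1
6 = 6×1 + 0  (stop)
So 1311/208 = [6; 3, 3, 3, 6].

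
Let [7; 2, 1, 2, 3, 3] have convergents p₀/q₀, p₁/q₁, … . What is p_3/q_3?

Using pₖ = aₖpₖ₋₁ + pₖ₋₂, qₖ = aₖqₖ₋₁ + qₖ₋₂ (with p₋₁=1, p₋₂=0, q₋₁=0, q₋₂=1):
  k=0: a=7, p=7, q=1
  k=1: a=2, p=15, q=2
  k=2: a=1, p=22, q=3
  k=3: a=2, p=59, q=8

59/8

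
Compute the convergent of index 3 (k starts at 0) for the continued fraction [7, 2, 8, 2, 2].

Using pₖ = aₖpₖ₋₁ + pₖ₋₂, qₖ = aₖqₖ₋₁ + qₖ₋₂ (with p₋₁=1, p₋₂=0, q₋₁=0, q₋₂=1):
  k=0: a=7, p=7, q=1
  k=1: a=2, p=15, q=2
  k=2: a=8, p=127, q=17
  k=3: a=2, p=269, q=36

269/36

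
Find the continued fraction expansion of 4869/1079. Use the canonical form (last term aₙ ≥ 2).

4869 = 4×1079 + 553
1079 = 1×553 + 526
553 = 1×526 + 27
526 = 19×27 + 13
27 = 2×13 + 1
13 = 13×1 + 0  (stop)
So 4869/1079 = [4; 1, 1, 19, 2, 13].

[4; 1, 1, 19, 2, 13]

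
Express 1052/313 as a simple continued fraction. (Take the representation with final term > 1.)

1052 = 3·313 + 113
313 = 2·113 + 87
113 = 1·87 + 26
87 = 3·26 + 9
26 = 2·9 + 8
9 = 1·8 + 1
8 = 8·1 + 0  (stop)
So 1052/313 = [3; 2, 1, 3, 2, 1, 8].

[3; 2, 1, 3, 2, 1, 8]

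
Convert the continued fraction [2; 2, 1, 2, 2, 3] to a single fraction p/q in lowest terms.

Fold from the inside: start with 3/1.
  2 + 1/3 = 7/3
  2 + 3/7 = 17/7
  1 + 7/17 = 24/17
  2 + 17/24 = 65/24
  2 + 24/65 = 154/65

154/65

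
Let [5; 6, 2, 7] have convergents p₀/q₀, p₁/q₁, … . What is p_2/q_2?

Using pₖ = aₖpₖ₋₁ + pₖ₋₂, qₖ = aₖqₖ₋₁ + qₖ₋₂ (with p₋₁=1, p₋₂=0, q₋₁=0, q₋₂=1):
  k=0: a=5, p=5, q=1
  k=1: a=6, p=31, q=6
  k=2: a=2, p=67, q=13

67/13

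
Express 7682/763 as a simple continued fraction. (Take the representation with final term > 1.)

7682 = 10×763 + 52
763 = 14×52 + 35
52 = 1×35 + 17
35 = 2×17 + 1
17 = 17×1 + 0  (stop)
So 7682/763 = [10; 14, 1, 2, 17].

[10; 14, 1, 2, 17]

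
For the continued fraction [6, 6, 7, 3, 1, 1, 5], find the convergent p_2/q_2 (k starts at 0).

265/43

Using pₖ = aₖpₖ₋₁ + pₖ₋₂, qₖ = aₖqₖ₋₁ + qₖ₋₂ (with p₋₁=1, p₋₂=0, q₋₁=0, q₋₂=1):
  k=0: a=6, p=6, q=1
  k=1: a=6, p=37, q=6
  k=2: a=7, p=265, q=43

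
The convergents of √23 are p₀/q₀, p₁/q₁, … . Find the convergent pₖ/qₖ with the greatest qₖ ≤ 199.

916/191

√23 = [4; 1, 3, 1, 8, …] (period length 4).
Convergents:
  p_0/q_0 = 4/1
  p_1/q_1 = 5/1
  p_2/q_2 = 19/4
  p_3/q_3 = 24/5
  p_4/q_4 = 211/44
  p_5/q_5 = 235/49
  p_6/q_6 = 916/191
  p_7/q_7 = 1151/240
q_6 = 191 ≤ 199 < 240 = q_7, so the answer is 916/191.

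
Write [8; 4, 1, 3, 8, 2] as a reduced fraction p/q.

Fold from the inside: start with 2/1.
  8 + 1/2 = 17/2
  3 + 2/17 = 53/17
  1 + 17/53 = 70/53
  4 + 53/70 = 333/70
  8 + 70/333 = 2734/333

2734/333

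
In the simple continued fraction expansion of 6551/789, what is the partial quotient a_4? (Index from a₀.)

7

6551 = 8·789 + 239   →  a_0 = 8
789 = 3·239 + 72   →  a_1 = 3
239 = 3·72 + 23   →  a_2 = 3
72 = 3·23 + 3   →  a_3 = 3
23 = 7·3 + 2   →  a_4 = 7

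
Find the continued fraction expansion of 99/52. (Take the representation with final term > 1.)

[1; 1, 9, 2, 2]

99 = 1×52 + 47
52 = 1×47 + 5
47 = 9×5 + 2
5 = 2×2 + 1
2 = 2×1 + 0  (stop)
So 99/52 = [1; 1, 9, 2, 2].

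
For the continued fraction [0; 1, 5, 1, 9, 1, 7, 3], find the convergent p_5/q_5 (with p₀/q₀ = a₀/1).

65/76

Using pₖ = aₖpₖ₋₁ + pₖ₋₂, qₖ = aₖqₖ₋₁ + qₖ₋₂ (with p₋₁=1, p₋₂=0, q₋₁=0, q₋₂=1):
  k=0: a=0, p=0, q=1
  k=1: a=1, p=1, q=1
  k=2: a=5, p=5, q=6
  k=3: a=1, p=6, q=7
  k=4: a=9, p=59, q=69
  k=5: a=1, p=65, q=76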